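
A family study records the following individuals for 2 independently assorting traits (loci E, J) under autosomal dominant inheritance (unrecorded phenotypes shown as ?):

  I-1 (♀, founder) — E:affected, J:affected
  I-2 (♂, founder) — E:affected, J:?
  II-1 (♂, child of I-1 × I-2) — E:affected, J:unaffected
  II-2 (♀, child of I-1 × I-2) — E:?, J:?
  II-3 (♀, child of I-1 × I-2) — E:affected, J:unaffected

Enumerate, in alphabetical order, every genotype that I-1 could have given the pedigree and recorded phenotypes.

I-1 ∈ {EE Jj, Ee Jj}

E/I-1 aff ·: Ee|EE
E/I-2 aff ·: Ee|EE
E/II-1 aff I-1×I-2: Ee|EE
E/II-2 ? I-1×I-2: ee|Ee|EE
E/II-3 aff I-1×I-2: Ee|EE
⇒ E over [I-1,I-2,II-1,II-2,II-3]: 29 consistent
J/I-1 aff ·: Jj
J/I-2 ? ·: jj|Jj
J/II-1 un I-1×I-2: jj
J/II-2 ? I-1×I-2: jj|Jj|JJ
J/II-3 un I-1×I-2: jj
⇒ J over [I-1,I-2,II-1,II-2,II-3]: 5 consistent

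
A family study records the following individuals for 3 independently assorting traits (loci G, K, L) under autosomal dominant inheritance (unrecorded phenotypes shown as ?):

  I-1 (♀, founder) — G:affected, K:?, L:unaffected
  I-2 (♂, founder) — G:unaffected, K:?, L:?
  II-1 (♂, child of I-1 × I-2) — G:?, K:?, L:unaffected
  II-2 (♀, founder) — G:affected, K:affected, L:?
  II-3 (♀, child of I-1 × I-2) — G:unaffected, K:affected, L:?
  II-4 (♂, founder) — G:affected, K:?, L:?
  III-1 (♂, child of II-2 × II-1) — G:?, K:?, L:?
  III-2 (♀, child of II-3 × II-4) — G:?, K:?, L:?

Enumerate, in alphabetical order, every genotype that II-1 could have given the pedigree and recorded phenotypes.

G/I-1 aff ·: Gg
G/I-2 un ·: gg
G/II-1 ? I-1×I-2: gg|Gg
G/II-2 aff ·: Gg|GG
G/II-3 un I-1×I-2: gg
G/II-4 aff ·: Gg|GG
G/III-1 ? II-2×II-1: gg|Gg|GG
G/III-2 ? II-3×II-4: gg|Gg
⇒ G over [I-1,I-2,II-1,II-2,II-3,II-4,III-1,III-2]: 24 consistent
K/I-1 ? ·: kk|Kk|KK
K/I-2 ? ·: kk|Kk|KK
K/II-1 ? I-1×I-2: kk|Kk|KK
K/II-2 aff ·: Kk|KK
K/II-3 aff I-1×I-2: Kk|KK
K/II-4 ? ·: kk|Kk|KK
K/III-1 ? II-2×II-1: kk|Kk|KK
K/III-2 ? II-3×II-4: kk|Kk|KK
⇒ K over [I-1,I-2,II-1,II-2,II-3,II-4,III-1,III-2]: 491 consistent
L/I-1 un ·: ll
L/I-2 ? ·: ll|Ll
L/II-1 un I-1×I-2: ll
L/II-2 ? ·: ll|Ll|LL
L/II-3 ? I-1×I-2: ll|Ll
L/II-4 ? ·: ll|Ll|LL
L/III-1 ? II-2×II-1: ll|Ll
L/III-2 ? II-3×II-4: ll|Ll|LL
⇒ L over [I-1,I-2,II-1,II-2,II-3,II-4,III-1,III-2]: 60 consistent

II-1 ∈ {Gg KK ll, Gg Kk ll, Gg kk ll, gg KK ll, gg Kk ll, gg kk ll}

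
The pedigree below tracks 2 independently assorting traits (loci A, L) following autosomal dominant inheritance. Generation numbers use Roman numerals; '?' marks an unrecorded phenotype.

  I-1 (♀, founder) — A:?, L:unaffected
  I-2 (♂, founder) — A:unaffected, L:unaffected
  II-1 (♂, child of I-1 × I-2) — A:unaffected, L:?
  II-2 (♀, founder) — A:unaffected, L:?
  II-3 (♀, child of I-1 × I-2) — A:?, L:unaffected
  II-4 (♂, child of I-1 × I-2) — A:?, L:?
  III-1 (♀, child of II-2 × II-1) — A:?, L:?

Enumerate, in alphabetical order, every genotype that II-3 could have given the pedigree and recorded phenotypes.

II-3 ∈ {Aa ll, aa ll}

A/I-1 ? ·: aa|Aa
A/I-2 un ·: aa
A/II-1 un I-1×I-2: aa
A/II-2 un ·: aa
A/II-3 ? I-1×I-2: aa|Aa
A/II-4 ? I-1×I-2: aa|Aa
A/III-1 ? II-2×II-1: aa
⇒ A over [I-1,I-2,II-1,II-2,II-3,II-4,III-1]: 5 consistent
L/I-1 un ·: ll
L/I-2 un ·: ll
L/II-1 ? I-1×I-2: ll
L/II-2 ? ·: ll|Ll|LL
L/II-3 un I-1×I-2: ll
L/II-4 ? I-1×I-2: ll
L/III-1 ? II-2×II-1: ll|Ll
⇒ L over [I-1,I-2,II-1,II-2,II-3,II-4,III-1]: 4 consistent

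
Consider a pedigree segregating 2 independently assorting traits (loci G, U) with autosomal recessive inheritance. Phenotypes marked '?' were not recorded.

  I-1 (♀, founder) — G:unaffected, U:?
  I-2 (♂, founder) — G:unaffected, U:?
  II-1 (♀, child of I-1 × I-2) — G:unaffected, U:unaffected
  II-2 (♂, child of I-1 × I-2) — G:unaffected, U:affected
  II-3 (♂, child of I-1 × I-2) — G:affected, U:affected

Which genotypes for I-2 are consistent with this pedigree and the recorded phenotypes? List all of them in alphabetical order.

G/I-1 un ·: Gg
G/I-2 un ·: Gg
G/II-1 un I-1×I-2: GG|Gg
G/II-2 un I-1×I-2: GG|Gg
G/II-3 aff I-1×I-2: gg
⇒ G over [I-1,I-2,II-1,II-2,II-3]: 4 consistent
U/I-1 ? ·: Uu|uu
U/I-2 ? ·: Uu|uu
U/II-1 un I-1×I-2: UU|Uu
U/II-2 aff I-1×I-2: uu
U/II-3 aff I-1×I-2: uu
⇒ U over [I-1,I-2,II-1,II-2,II-3]: 4 consistent

I-2 ∈ {Gg Uu, Gg uu}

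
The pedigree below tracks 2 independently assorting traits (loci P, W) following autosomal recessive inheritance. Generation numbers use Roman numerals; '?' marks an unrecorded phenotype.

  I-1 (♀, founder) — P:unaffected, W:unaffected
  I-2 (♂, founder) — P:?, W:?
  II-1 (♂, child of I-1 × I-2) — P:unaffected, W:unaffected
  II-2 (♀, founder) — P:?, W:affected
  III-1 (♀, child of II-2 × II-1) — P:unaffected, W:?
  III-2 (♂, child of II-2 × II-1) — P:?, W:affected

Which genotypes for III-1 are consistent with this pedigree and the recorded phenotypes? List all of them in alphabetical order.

P/I-1 un ·: PP|Pp
P/I-2 ? ·: PP|Pp|pp
P/II-1 un I-1×I-2: PP|Pp
P/II-2 ? ·: PP|Pp|pp
P/III-1 un II-2×II-1: PP|Pp
P/III-2 ? II-2×II-1: PP|Pp|pp
⇒ P over [I-1,I-2,II-1,II-2,III-1,III-2]: 84 consistent
W/I-1 un ·: WW|Ww
W/I-2 ? ·: WW|Ww|ww
W/II-1 un I-1×I-2: Ww
W/II-2 aff ·: ww
W/III-1 ? II-2×II-1: Ww|ww
W/III-2 aff II-2×II-1: ww
⇒ W over [I-1,I-2,II-1,II-2,III-1,III-2]: 10 consistent

III-1 ∈ {PP Ww, PP ww, Pp Ww, Pp ww}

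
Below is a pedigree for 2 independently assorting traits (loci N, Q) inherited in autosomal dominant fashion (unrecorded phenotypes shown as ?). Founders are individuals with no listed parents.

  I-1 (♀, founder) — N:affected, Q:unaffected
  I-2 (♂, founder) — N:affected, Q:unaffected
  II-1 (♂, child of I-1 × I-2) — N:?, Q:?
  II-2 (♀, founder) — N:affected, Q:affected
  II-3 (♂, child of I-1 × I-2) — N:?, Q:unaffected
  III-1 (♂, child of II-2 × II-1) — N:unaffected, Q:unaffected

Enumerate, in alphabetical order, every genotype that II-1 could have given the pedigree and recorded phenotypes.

N/I-1 aff ·: Nn|NN
N/I-2 aff ·: Nn|NN
N/II-1 ? I-1×I-2: nn|Nn
N/II-2 aff ·: Nn
N/II-3 ? I-1×I-2: nn|Nn|NN
N/III-1 un II-2×II-1: nn
⇒ N over [I-1,I-2,II-1,II-2,II-3,III-1]: 10 consistent
Q/I-1 un ·: qq
Q/I-2 un ·: qq
Q/II-1 ? I-1×I-2: qq
Q/II-2 aff ·: Qq
Q/II-3 un I-1×I-2: qq
Q/III-1 un II-2×II-1: qq
⇒ Q over [I-1,I-2,II-1,II-2,II-3,III-1]: 1 consistent

II-1 ∈ {Nn qq, nn qq}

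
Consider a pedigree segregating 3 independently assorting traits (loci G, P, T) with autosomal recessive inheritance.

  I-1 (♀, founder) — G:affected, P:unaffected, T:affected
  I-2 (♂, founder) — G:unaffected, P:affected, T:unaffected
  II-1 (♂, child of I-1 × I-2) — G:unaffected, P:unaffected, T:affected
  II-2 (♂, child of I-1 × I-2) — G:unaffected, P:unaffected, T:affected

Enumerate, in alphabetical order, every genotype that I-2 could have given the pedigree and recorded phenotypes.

G/I-1 aff ·: gg
G/I-2 un ·: GG|Gg
G/II-1 un I-1×I-2: Gg
G/II-2 un I-1×I-2: Gg
⇒ G over [I-1,I-2,II-1,II-2]: 2 consistent
P/I-1 un ·: PP|Pp
P/I-2 aff ·: pp
P/II-1 un I-1×I-2: Pp
P/II-2 un I-1×I-2: Pp
⇒ P over [I-1,I-2,II-1,II-2]: 2 consistent
T/I-1 aff ·: tt
T/I-2 un ·: Tt
T/II-1 aff I-1×I-2: tt
T/II-2 aff I-1×I-2: tt
⇒ T over [I-1,I-2,II-1,II-2]: 1 consistent

I-2 ∈ {GG pp Tt, Gg pp Tt}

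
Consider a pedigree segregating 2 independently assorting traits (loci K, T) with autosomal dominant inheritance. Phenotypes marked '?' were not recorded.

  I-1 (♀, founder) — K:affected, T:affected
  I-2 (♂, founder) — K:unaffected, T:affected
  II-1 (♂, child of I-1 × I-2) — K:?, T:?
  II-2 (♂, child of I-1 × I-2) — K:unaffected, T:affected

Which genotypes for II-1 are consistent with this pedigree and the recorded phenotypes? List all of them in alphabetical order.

K/I-1 aff ·: Kk
K/I-2 un ·: kk
K/II-1 ? I-1×I-2: kk|Kk
K/II-2 un I-1×I-2: kk
⇒ K over [I-1,I-2,II-1,II-2]: 2 consistent
T/I-1 aff ·: Tt|TT
T/I-2 aff ·: Tt|TT
T/II-1 ? I-1×I-2: tt|Tt|TT
T/II-2 aff I-1×I-2: Tt|TT
⇒ T over [I-1,I-2,II-1,II-2]: 15 consistent

II-1 ∈ {Kk TT, Kk Tt, Kk tt, kk TT, kk Tt, kk tt}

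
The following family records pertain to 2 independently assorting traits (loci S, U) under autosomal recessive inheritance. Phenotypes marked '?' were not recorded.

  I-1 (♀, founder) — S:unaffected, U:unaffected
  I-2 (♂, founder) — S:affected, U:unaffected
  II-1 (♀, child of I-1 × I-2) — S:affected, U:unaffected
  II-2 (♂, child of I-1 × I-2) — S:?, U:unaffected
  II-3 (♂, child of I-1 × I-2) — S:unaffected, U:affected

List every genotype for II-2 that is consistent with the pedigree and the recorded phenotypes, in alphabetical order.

S/I-1 un ·: Ss
S/I-2 aff ·: ss
S/II-1 aff I-1×I-2: ss
S/II-2 ? I-1×I-2: Ss|ss
S/II-3 un I-1×I-2: Ss
⇒ S over [I-1,I-2,II-1,II-2,II-3]: 2 consistent
U/I-1 un ·: Uu
U/I-2 un ·: Uu
U/II-1 un I-1×I-2: UU|Uu
U/II-2 un I-1×I-2: UU|Uu
U/II-3 aff I-1×I-2: uu
⇒ U over [I-1,I-2,II-1,II-2,II-3]: 4 consistent

II-2 ∈ {Ss UU, Ss Uu, ss UU, ss Uu}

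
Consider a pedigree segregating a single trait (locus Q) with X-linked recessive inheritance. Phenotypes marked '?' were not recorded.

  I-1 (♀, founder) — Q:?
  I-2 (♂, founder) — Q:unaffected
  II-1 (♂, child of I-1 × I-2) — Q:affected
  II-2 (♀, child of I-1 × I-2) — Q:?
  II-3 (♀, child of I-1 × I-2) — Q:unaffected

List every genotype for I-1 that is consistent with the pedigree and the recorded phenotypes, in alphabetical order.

I-1 ∈ {X^QX^q, X^qX^q}

Q/I-1 ? ·: X^QX^q|X^qX^q
Q/I-2 un ·: X^QY
Q/II-1 aff I-1×I-2: X^qY
Q/II-2 ? I-1×I-2: X^QX^Q|X^QX^q
Q/II-3 un I-1×I-2: X^QX^Q|X^QX^q
⇒ Q over [I-1,I-2,II-1,II-2,II-3]: 5 consistent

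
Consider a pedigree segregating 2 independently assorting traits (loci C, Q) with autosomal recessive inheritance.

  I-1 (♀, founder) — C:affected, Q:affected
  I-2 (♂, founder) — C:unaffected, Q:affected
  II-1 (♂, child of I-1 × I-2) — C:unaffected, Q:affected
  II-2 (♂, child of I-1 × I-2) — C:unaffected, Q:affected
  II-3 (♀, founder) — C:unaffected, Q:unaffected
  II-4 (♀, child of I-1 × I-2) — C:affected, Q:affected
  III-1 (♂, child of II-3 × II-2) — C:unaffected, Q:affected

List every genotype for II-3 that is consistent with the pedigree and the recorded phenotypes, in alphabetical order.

C/I-1 aff ·: cc
C/I-2 un ·: Cc
C/II-1 un I-1×I-2: Cc
C/II-2 un I-1×I-2: Cc
C/II-3 un ·: CC|Cc
C/II-4 aff I-1×I-2: cc
C/III-1 un II-3×II-2: CC|Cc
⇒ C over [I-1,I-2,II-1,II-2,II-3,II-4,III-1]: 4 consistent
Q/I-1 aff ·: qq
Q/I-2 aff ·: qq
Q/II-1 aff I-1×I-2: qq
Q/II-2 aff I-1×I-2: qq
Q/II-3 un ·: Qq
Q/II-4 aff I-1×I-2: qq
Q/III-1 aff II-3×II-2: qq
⇒ Q over [I-1,I-2,II-1,II-2,II-3,II-4,III-1]: 1 consistent

II-3 ∈ {CC Qq, Cc Qq}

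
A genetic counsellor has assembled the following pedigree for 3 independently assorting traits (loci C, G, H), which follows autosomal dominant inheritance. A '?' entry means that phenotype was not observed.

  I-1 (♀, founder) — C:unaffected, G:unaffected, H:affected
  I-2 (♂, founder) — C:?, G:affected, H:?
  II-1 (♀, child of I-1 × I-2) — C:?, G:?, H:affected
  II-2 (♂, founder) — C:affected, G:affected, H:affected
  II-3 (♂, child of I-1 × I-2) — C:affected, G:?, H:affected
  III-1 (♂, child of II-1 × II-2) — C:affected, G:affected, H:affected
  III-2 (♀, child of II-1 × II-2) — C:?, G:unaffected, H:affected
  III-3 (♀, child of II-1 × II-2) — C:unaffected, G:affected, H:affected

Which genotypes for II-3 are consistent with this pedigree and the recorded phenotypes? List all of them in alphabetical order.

C/I-1 un ·: cc
C/I-2 ? ·: Cc|CC
C/II-1 ? I-1×I-2: cc|Cc
C/II-2 aff ·: Cc
C/II-3 aff I-1×I-2: Cc
C/III-1 aff II-1×II-2: Cc|CC
C/III-2 ? II-1×II-2: cc|Cc|CC
C/III-3 un II-1×II-2: cc
⇒ C over [I-1,I-2,II-1,II-2,II-3,III-1,III-2,III-3]: 14 consistent
G/I-1 un ·: gg
G/I-2 aff ·: Gg|GG
G/II-1 ? I-1×I-2: gg|Gg
G/II-2 aff ·: Gg
G/II-3 ? I-1×I-2: gg|Gg
G/III-1 aff II-1×II-2: Gg|GG
G/III-2 un II-1×II-2: gg
G/III-3 aff II-1×II-2: Gg|GG
⇒ G over [I-1,I-2,II-1,II-2,II-3,III-1,III-2,III-3]: 14 consistent
H/I-1 aff ·: Hh|HH
H/I-2 ? ·: hh|Hh|HH
H/II-1 aff I-1×I-2: Hh|HH
H/II-2 aff ·: Hh|HH
H/II-3 aff I-1×I-2: Hh|HH
H/III-1 aff II-1×II-2: Hh|HH
H/III-2 aff II-1×II-2: Hh|HH
H/III-3 aff II-1×II-2: Hh|HH
⇒ H over [I-1,I-2,II-1,II-2,II-3,III-1,III-2,III-3]: 191 consistent

II-3 ∈ {Cc Gg HH, Cc Gg Hh, Cc gg HH, Cc gg Hh}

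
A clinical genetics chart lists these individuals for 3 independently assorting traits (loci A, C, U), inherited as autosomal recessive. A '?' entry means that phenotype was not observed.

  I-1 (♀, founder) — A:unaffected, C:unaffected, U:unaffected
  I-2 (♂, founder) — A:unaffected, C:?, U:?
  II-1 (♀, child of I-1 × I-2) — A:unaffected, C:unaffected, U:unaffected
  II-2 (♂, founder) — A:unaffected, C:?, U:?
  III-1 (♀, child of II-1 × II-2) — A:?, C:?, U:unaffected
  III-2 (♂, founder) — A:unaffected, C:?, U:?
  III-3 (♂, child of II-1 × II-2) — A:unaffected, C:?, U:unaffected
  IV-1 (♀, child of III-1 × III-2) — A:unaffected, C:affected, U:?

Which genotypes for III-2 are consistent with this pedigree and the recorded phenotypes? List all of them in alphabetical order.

III-2 ∈ {AA Cc UU, AA Cc Uu, AA Cc uu, AA cc UU, AA cc Uu, AA cc uu, Aa Cc UU, Aa Cc Uu, Aa Cc uu, Aa cc UU, Aa cc Uu, Aa cc uu}

A/I-1 un ·: AA|Aa
A/I-2 un ·: AA|Aa
A/II-1 un I-1×I-2: AA|Aa
A/II-2 un ·: AA|Aa
A/III-1 ? II-1×II-2: AA|Aa|aa
A/III-2 un ·: AA|Aa
A/III-3 un II-1×II-2: AA|Aa
A/IV-1 un III-1×III-2: AA|Aa
⇒ A over [I-1,I-2,II-1,II-2,III-1,III-2,III-3,IV-1]: 164 consistent
C/I-1 un ·: CC|Cc
C/I-2 ? ·: CC|Cc|cc
C/II-1 un I-1×I-2: CC|Cc
C/II-2 ? ·: CC|Cc|cc
C/III-1 ? II-1×II-2: Cc|cc
C/III-2 ? ·: Cc|cc
C/III-3 ? II-1×II-2: CC|Cc|cc
C/IV-1 aff III-1×III-2: cc
⇒ C over [I-1,I-2,II-1,II-2,III-1,III-2,III-3,IV-1]: 144 consistent
U/I-1 un ·: UU|Uu
U/I-2 ? ·: UU|Uu|uu
U/II-1 un I-1×I-2: UU|Uu
U/II-2 ? ·: UU|Uu|uu
U/III-1 un II-1×II-2: UU|Uu
U/III-2 ? ·: UU|Uu|uu
U/III-3 un II-1×II-2: UU|Uu
U/IV-1 ? III-1×III-2: UU|Uu|uu
⇒ U over [I-1,I-2,II-1,II-2,III-1,III-2,III-3,IV-1]: 387 consistent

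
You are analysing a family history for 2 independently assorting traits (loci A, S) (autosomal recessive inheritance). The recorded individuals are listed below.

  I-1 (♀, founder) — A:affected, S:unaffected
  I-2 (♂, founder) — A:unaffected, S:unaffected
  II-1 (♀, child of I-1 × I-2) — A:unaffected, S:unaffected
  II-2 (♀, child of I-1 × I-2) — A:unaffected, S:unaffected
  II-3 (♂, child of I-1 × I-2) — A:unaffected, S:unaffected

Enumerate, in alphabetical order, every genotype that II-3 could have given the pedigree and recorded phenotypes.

II-3 ∈ {Aa SS, Aa Ss}

A/I-1 aff ·: aa
A/I-2 un ·: AA|Aa
A/II-1 un I-1×I-2: Aa
A/II-2 un I-1×I-2: Aa
A/II-3 un I-1×I-2: Aa
⇒ A over [I-1,I-2,II-1,II-2,II-3]: 2 consistent
S/I-1 un ·: SS|Ss
S/I-2 un ·: SS|Ss
S/II-1 un I-1×I-2: SS|Ss
S/II-2 un I-1×I-2: SS|Ss
S/II-3 un I-1×I-2: SS|Ss
⇒ S over [I-1,I-2,II-1,II-2,II-3]: 25 consistent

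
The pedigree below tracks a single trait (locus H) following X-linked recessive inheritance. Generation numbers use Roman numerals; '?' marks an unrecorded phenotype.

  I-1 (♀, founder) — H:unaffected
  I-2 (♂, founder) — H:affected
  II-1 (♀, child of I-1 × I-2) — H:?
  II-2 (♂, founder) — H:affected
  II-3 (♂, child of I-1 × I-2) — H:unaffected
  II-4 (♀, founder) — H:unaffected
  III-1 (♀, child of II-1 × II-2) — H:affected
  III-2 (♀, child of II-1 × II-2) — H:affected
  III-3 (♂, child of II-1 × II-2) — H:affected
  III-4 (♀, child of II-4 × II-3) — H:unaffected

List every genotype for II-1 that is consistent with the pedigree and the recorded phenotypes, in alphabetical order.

H/I-1 un ·: X^HX^H|X^HX^h
H/I-2 aff ·: X^hY
H/II-1 ? I-1×I-2: X^HX^h|X^hX^h
H/II-2 aff ·: X^hY
H/II-3 un I-1×I-2: X^HY
H/II-4 un ·: X^HX^H|X^HX^h
H/III-1 aff II-1×II-2: X^hX^h
H/III-2 aff II-1×II-2: X^hX^h
H/III-3 aff II-1×II-2: X^hY
H/III-4 un II-4×II-3: X^HX^H|X^HX^h
⇒ H over [I-1,I-2,II-1,II-2,II-3,II-4,III-1,III-2,III-3,III-4]: 9 consistent

II-1 ∈ {X^HX^h, X^hX^h}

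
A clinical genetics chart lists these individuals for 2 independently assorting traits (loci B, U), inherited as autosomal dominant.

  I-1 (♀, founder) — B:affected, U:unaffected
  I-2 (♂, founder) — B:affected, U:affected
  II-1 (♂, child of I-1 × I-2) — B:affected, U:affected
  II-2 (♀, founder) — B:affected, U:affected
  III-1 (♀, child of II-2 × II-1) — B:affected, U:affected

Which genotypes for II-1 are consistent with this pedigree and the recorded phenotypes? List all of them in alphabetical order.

B/I-1 aff ·: Bb|BB
B/I-2 aff ·: Bb|BB
B/II-1 aff I-1×I-2: Bb|BB
B/II-2 aff ·: Bb|BB
B/III-1 aff II-2×II-1: Bb|BB
⇒ B over [I-1,I-2,II-1,II-2,III-1]: 24 consistent
U/I-1 un ·: uu
U/I-2 aff ·: Uu|UU
U/II-1 aff I-1×I-2: Uu
U/II-2 aff ·: Uu|UU
U/III-1 aff II-2×II-1: Uu|UU
⇒ U over [I-1,I-2,II-1,II-2,III-1]: 8 consistent

II-1 ∈ {BB Uu, Bb Uu}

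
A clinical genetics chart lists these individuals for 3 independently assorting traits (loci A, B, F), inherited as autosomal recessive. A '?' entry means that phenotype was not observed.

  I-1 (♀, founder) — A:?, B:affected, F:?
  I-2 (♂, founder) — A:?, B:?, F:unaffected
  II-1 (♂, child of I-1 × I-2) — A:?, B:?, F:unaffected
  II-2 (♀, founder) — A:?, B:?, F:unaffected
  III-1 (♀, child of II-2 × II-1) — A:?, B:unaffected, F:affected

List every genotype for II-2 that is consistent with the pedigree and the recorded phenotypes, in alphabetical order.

A/I-1 ? ·: AA|Aa|aa
A/I-2 ? ·: AA|Aa|aa
A/II-1 ? I-1×I-2: AA|Aa|aa
A/II-2 ? ·: AA|Aa|aa
A/III-1 ? II-2×II-1: AA|Aa|aa
⇒ A over [I-1,I-2,II-1,II-2,III-1]: 81 consistent
B/I-1 aff ·: bb
B/I-2 ? ·: BB|Bb|bb
B/II-1 ? I-1×I-2: Bb|bb
B/II-2 ? ·: BB|Bb|bb
B/III-1 un II-2×II-1: BB|Bb
⇒ B over [I-1,I-2,II-1,II-2,III-1]: 14 consistent
F/I-1 ? ·: FF|Ff|ff
F/I-2 un ·: FF|Ff
F/II-1 un I-1×I-2: Ff
F/II-2 un ·: Ff
F/III-1 aff II-2×II-1: ff
⇒ F over [I-1,I-2,II-1,II-2,III-1]: 5 consistent

II-2 ∈ {AA BB Ff, AA Bb Ff, AA bb Ff, Aa BB Ff, Aa Bb Ff, Aa bb Ff, aa BB Ff, aa Bb Ff, aa bb Ff}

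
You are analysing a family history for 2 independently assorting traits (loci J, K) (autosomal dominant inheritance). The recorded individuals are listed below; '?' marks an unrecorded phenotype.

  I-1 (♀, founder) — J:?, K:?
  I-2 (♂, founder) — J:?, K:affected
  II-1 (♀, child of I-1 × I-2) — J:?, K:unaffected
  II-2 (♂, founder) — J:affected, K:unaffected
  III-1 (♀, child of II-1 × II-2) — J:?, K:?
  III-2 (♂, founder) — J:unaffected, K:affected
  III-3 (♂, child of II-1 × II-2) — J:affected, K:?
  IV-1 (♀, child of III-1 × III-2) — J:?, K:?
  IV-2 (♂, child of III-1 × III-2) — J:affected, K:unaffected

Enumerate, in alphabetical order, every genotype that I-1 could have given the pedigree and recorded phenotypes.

J/I-1 ? ·: jj|Jj|JJ
J/I-2 ? ·: jj|Jj|JJ
J/II-1 ? I-1×I-2: jj|Jj|JJ
J/II-2 aff ·: Jj|JJ
J/III-1 ? II-1×II-2: Jj|JJ
J/III-2 un ·: jj
J/III-3 aff II-1×II-2: Jj|JJ
J/IV-1 ? III-1×III-2: jj|Jj
J/IV-2 aff III-1×III-2: Jj
⇒ J over [I-1,I-2,II-1,II-2,III-1,III-2,III-3,IV-1,IV-2]: 128 consistent
K/I-1 ? ·: kk|Kk
K/I-2 aff ·: Kk
K/II-1 un I-1×I-2: kk
K/II-2 un ·: kk
K/III-1 ? II-1×II-2: kk
K/III-2 aff ·: Kk
K/III-3 ? II-1×II-2: kk
K/IV-1 ? III-1×III-2: kk|Kk
K/IV-2 un III-1×III-2: kk
⇒ K over [I-1,I-2,II-1,II-2,III-1,III-2,III-3,IV-1,IV-2]: 4 consistent

I-1 ∈ {JJ Kk, JJ kk, Jj Kk, Jj kk, jj Kk, jj kk}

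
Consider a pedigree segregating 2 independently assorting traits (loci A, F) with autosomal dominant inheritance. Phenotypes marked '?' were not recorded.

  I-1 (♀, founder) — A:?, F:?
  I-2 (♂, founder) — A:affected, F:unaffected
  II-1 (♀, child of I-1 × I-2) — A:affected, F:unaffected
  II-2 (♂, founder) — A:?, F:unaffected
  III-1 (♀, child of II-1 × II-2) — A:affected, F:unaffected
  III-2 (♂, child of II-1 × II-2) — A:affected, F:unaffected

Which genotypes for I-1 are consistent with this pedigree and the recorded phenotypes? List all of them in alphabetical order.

A/I-1 ? ·: aa|Aa|AA
A/I-2 aff ·: Aa|AA
A/II-1 aff I-1×I-2: Aa|AA
A/II-2 ? ·: aa|Aa|AA
A/III-1 aff II-1×II-2: Aa|AA
A/III-2 aff II-1×II-2: Aa|AA
⇒ A over [I-1,I-2,II-1,II-2,III-1,III-2]: 69 consistent
F/I-1 ? ·: ff|Ff
F/I-2 un ·: ff
F/II-1 un I-1×I-2: ff
F/II-2 un ·: ff
F/III-1 un II-1×II-2: ff
F/III-2 un II-1×II-2: ff
⇒ F over [I-1,I-2,II-1,II-2,III-1,III-2]: 2 consistent

I-1 ∈ {AA Ff, AA ff, Aa Ff, Aa ff, aa Ff, aa ff}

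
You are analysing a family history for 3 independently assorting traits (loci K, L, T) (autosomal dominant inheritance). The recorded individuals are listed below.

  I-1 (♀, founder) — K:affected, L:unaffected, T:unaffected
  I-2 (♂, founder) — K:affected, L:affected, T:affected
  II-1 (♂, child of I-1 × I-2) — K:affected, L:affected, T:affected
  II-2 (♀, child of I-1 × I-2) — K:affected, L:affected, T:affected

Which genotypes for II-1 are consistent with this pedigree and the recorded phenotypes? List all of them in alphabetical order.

K/I-1 aff ·: Kk|KK
K/I-2 aff ·: Kk|KK
K/II-1 aff I-1×I-2: Kk|KK
K/II-2 aff I-1×I-2: Kk|KK
⇒ K over [I-1,I-2,II-1,II-2]: 13 consistent
L/I-1 un ·: ll
L/I-2 aff ·: Ll|LL
L/II-1 aff I-1×I-2: Ll
L/II-2 aff I-1×I-2: Ll
⇒ L over [I-1,I-2,II-1,II-2]: 2 consistent
T/I-1 un ·: tt
T/I-2 aff ·: Tt|TT
T/II-1 aff I-1×I-2: Tt
T/II-2 aff I-1×I-2: Tt
⇒ T over [I-1,I-2,II-1,II-2]: 2 consistent

II-1 ∈ {KK Ll Tt, Kk Ll Tt}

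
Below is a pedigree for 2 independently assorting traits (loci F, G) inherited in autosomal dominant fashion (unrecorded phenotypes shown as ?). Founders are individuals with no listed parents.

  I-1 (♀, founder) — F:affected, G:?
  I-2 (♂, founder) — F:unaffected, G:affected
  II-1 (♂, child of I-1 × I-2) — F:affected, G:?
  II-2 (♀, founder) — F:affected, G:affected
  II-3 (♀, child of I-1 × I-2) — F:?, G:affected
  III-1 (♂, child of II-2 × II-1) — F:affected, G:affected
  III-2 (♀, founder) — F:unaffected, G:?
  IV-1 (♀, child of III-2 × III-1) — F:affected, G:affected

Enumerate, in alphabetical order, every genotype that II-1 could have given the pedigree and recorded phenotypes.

F/I-1 aff ·: Ff|FF
F/I-2 un ·: ff
F/II-1 aff I-1×I-2: Ff
F/II-2 aff ·: Ff|FF
F/II-3 ? I-1×I-2: ff|Ff
F/III-1 aff II-2×II-1: Ff|FF
F/III-2 un ·: ff
F/IV-1 aff III-2×III-1: Ff
⇒ F over [I-1,I-2,II-1,II-2,II-3,III-1,III-2,IV-1]: 12 consistent
G/I-1 ? ·: gg|Gg|GG
G/I-2 aff ·: Gg|GG
G/II-1 ? I-1×I-2: gg|Gg|GG
G/II-2 aff ·: Gg|GG
G/II-3 aff I-1×I-2: Gg|GG
G/III-1 aff II-2×II-1: Gg|GG
G/III-2 ? ·: gg|Gg|GG
G/IV-1 aff III-2×III-1: Gg|GG
⇒ G over [I-1,I-2,II-1,II-2,II-3,III-1,III-2,IV-1]: 265 consistent

II-1 ∈ {Ff GG, Ff Gg, Ff gg}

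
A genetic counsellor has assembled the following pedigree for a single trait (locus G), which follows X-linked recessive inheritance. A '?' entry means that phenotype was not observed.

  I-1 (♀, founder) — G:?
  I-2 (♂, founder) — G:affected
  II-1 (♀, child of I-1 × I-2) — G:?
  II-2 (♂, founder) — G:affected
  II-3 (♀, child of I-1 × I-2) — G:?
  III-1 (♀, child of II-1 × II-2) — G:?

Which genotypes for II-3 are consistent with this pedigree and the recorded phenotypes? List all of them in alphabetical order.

G/I-1 ? ·: X^GX^G|X^GX^g|X^gX^g
G/I-2 aff ·: X^gY
G/II-1 ? I-1×I-2: X^GX^g|X^gX^g
G/II-2 aff ·: X^gY
G/II-3 ? I-1×I-2: X^GX^g|X^gX^g
G/III-1 ? II-1×II-2: X^GX^g|X^gX^g
⇒ G over [I-1,I-2,II-1,II-2,II-3,III-1]: 9 consistent

II-3 ∈ {X^GX^g, X^gX^g}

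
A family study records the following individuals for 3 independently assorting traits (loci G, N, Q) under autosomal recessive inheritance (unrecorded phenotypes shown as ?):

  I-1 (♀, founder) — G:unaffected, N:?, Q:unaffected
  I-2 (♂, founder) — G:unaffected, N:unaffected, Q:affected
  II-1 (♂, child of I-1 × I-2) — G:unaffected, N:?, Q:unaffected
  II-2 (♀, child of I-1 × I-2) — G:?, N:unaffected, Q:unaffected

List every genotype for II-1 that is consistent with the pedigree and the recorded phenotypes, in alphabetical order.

G/I-1 un ·: GG|Gg
G/I-2 un ·: GG|Gg
G/II-1 un I-1×I-2: GG|Gg
G/II-2 ? I-1×I-2: GG|Gg|gg
⇒ G over [I-1,I-2,II-1,II-2]: 15 consistent
N/I-1 ? ·: NN|Nn|nn
N/I-2 un ·: NN|Nn
N/II-1 ? I-1×I-2: NN|Nn|nn
N/II-2 un I-1×I-2: NN|Nn
⇒ N over [I-1,I-2,II-1,II-2]: 18 consistent
Q/I-1 un ·: QQ|Qq
Q/I-2 aff ·: qq
Q/II-1 un I-1×I-2: Qq
Q/II-2 un I-1×I-2: Qq
⇒ Q over [I-1,I-2,II-1,II-2]: 2 consistent

II-1 ∈ {GG NN Qq, GG Nn Qq, GG nn Qq, Gg NN Qq, Gg Nn Qq, Gg nn Qq}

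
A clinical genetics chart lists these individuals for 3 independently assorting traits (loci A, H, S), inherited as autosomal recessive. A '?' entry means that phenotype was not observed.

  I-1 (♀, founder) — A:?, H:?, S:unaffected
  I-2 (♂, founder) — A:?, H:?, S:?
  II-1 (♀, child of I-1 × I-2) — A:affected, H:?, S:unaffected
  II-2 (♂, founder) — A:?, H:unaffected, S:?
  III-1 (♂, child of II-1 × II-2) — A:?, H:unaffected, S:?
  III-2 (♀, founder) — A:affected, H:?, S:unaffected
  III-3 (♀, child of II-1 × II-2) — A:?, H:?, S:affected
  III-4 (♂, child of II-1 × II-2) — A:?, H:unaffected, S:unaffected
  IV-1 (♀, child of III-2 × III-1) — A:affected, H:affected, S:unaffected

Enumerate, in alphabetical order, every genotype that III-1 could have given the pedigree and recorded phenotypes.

III-1 ∈ {Aa Hh SS, Aa Hh Ss, Aa Hh ss, aa Hh SS, aa Hh Ss, aa Hh ss}

A/I-1 ? ·: Aa|aa
A/I-2 ? ·: Aa|aa
A/II-1 aff I-1×I-2: aa
A/II-2 ? ·: AA|Aa|aa
A/III-1 ? II-1×II-2: Aa|aa
A/III-2 aff ·: aa
A/III-3 ? II-1×II-2: Aa|aa
A/III-4 ? II-1×II-2: Aa|aa
A/IV-1 aff III-2×III-1: aa
⇒ A over [I-1,I-2,II-1,II-2,III-1,III-2,III-3,III-4,IV-1]: 40 consistent
H/I-1 ? ·: HH|Hh|hh
H/I-2 ? ·: HH|Hh|hh
H/II-1 ? I-1×I-2: HH|Hh|hh
H/II-2 un ·: HH|Hh
H/III-1 un II-1×II-2: Hh
H/III-2 ? ·: Hh|hh
H/III-3 ? II-1×II-2: HH|Hh|hh
H/III-4 un II-1×II-2: HH|Hh
H/IV-1 aff III-2×III-1: hh
⇒ H over [I-1,I-2,II-1,II-2,III-1,III-2,III-3,III-4,IV-1]: 196 consistent
S/I-1 un ·: SS|Ss
S/I-2 ? ·: SS|Ss|ss
S/II-1 un I-1×I-2: Ss
S/II-2 ? ·: Ss|ss
S/III-1 ? II-1×II-2: SS|Ss|ss
S/III-2 un ·: SS|Ss
S/III-3 aff II-1×II-2: ss
S/III-4 un II-1×II-2: SS|Ss
S/IV-1 un III-2×III-1: SS|Ss
⇒ S over [I-1,I-2,II-1,II-2,III-1,III-2,III-3,III-4,IV-1]: 120 consistent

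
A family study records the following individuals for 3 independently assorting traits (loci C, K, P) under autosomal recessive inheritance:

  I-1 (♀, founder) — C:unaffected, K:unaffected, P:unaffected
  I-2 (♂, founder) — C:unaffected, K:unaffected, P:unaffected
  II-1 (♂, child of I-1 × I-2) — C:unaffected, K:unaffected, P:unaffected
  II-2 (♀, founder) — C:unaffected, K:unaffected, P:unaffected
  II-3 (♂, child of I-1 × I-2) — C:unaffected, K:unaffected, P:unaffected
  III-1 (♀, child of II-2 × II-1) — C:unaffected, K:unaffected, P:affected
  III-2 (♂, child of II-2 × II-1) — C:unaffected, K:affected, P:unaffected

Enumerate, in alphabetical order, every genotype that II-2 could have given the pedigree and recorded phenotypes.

II-2 ∈ {CC Kk Pp, Cc Kk Pp}

C/I-1 un ·: CC|Cc
C/I-2 un ·: CC|Cc
C/II-1 un I-1×I-2: CC|Cc
C/II-2 un ·: CC|Cc
C/II-3 un I-1×I-2: CC|Cc
C/III-1 un II-2×II-1: CC|Cc
C/III-2 un II-2×II-1: CC|Cc
⇒ C over [I-1,I-2,II-1,II-2,II-3,III-1,III-2]: 83 consistent
K/I-1 un ·: KK|Kk
K/I-2 un ·: KK|Kk
K/II-1 un I-1×I-2: Kk
K/II-2 un ·: Kk
K/II-3 un I-1×I-2: KK|Kk
K/III-1 un II-2×II-1: KK|Kk
K/III-2 aff II-2×II-1: kk
⇒ K over [I-1,I-2,II-1,II-2,II-3,III-1,III-2]: 12 consistent
P/I-1 un ·: PP|Pp
P/I-2 un ·: PP|Pp
P/II-1 un I-1×I-2: Pp
P/II-2 un ·: Pp
P/II-3 un I-1×I-2: PP|Pp
P/III-1 aff II-2×II-1: pp
P/III-2 un II-2×II-1: PP|Pp
⇒ P over [I-1,I-2,II-1,II-2,II-3,III-1,III-2]: 12 consistent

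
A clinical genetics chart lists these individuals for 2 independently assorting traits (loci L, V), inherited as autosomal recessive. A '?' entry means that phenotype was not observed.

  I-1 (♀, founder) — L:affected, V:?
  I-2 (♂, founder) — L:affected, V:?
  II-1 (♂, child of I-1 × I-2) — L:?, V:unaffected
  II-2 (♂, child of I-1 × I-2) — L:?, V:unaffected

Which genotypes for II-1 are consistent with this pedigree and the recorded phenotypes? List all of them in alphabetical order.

II-1 ∈ {ll VV, ll Vv}

L/I-1 aff ·: ll
L/I-2 aff ·: ll
L/II-1 ? I-1×I-2: ll
L/II-2 ? I-1×I-2: ll
⇒ L over [I-1,I-2,II-1,II-2]: 1 consistent
V/I-1 ? ·: VV|Vv|vv
V/I-2 ? ·: VV|Vv|vv
V/II-1 un I-1×I-2: VV|Vv
V/II-2 un I-1×I-2: VV|Vv
⇒ V over [I-1,I-2,II-1,II-2]: 17 consistent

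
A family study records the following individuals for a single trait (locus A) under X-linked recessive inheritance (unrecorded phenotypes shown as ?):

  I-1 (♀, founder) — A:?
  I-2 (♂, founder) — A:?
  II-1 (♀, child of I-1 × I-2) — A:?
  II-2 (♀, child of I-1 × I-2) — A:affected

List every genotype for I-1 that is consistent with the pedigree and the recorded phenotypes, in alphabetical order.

I-1 ∈ {X^AX^a, X^aX^a}

A/I-1 ? ·: X^AX^a|X^aX^a
A/I-2 ? ·: X^aY
A/II-1 ? I-1×I-2: X^AX^a|X^aX^a
A/II-2 aff I-1×I-2: X^aX^a
⇒ A over [I-1,I-2,II-1,II-2]: 3 consistent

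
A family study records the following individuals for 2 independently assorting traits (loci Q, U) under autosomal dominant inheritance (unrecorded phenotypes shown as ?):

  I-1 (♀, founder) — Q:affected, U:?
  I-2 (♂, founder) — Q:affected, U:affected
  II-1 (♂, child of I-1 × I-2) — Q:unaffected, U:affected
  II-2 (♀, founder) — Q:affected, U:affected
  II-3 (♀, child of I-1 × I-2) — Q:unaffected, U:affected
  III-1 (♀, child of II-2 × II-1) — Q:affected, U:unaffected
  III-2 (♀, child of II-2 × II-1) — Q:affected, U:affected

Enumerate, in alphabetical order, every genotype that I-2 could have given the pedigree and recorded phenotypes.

Q/I-1 aff ·: Qq
Q/I-2 aff ·: Qq
Q/II-1 un I-1×I-2: qq
Q/II-2 aff ·: Qq|QQ
Q/II-3 un I-1×I-2: qq
Q/III-1 aff II-2×II-1: Qq
Q/III-2 aff II-2×II-1: Qq
⇒ Q over [I-1,I-2,II-1,II-2,II-3,III-1,III-2]: 2 consistent
U/I-1 ? ·: uu|Uu|UU
U/I-2 aff ·: Uu|UU
U/II-1 aff I-1×I-2: Uu
U/II-2 aff ·: Uu
U/II-3 aff I-1×I-2: Uu|UU
U/III-1 un II-2×II-1: uu
U/III-2 aff II-2×II-1: Uu|UU
⇒ U over [I-1,I-2,II-1,II-2,II-3,III-1,III-2]: 16 consistent

I-2 ∈ {Qq UU, Qq Uu}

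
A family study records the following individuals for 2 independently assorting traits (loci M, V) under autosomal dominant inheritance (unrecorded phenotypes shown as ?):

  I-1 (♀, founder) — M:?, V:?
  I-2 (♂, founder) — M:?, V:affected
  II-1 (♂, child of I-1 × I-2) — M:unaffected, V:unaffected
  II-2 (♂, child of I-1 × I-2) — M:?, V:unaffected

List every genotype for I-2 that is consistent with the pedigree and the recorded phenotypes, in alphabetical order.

M/I-1 ? ·: mm|Mm
M/I-2 ? ·: mm|Mm
M/II-1 un I-1×I-2: mm
M/II-2 ? I-1×I-2: mm|Mm|MM
⇒ M over [I-1,I-2,II-1,II-2]: 8 consistent
V/I-1 ? ·: vv|Vv
V/I-2 aff ·: Vv
V/II-1 un I-1×I-2: vv
V/II-2 un I-1×I-2: vv
⇒ V over [I-1,I-2,II-1,II-2]: 2 consistent

I-2 ∈ {Mm Vv, mm Vv}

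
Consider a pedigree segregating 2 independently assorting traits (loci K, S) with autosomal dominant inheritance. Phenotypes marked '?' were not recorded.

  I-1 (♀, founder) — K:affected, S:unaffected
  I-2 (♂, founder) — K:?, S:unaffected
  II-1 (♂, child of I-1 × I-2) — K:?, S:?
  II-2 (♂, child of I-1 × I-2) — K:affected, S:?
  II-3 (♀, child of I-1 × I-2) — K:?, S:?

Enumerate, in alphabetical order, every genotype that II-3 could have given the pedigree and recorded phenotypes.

II-3 ∈ {KK ss, Kk ss, kk ss}

K/I-1 aff ·: Kk|KK
K/I-2 ? ·: kk|Kk|KK
K/II-1 ? I-1×I-2: kk|Kk|KK
K/II-2 aff I-1×I-2: Kk|KK
K/II-3 ? I-1×I-2: kk|Kk|KK
⇒ K over [I-1,I-2,II-1,II-2,II-3]: 40 consistent
S/I-1 un ·: ss
S/I-2 un ·: ss
S/II-1 ? I-1×I-2: ss
S/II-2 ? I-1×I-2: ss
S/II-3 ? I-1×I-2: ss
⇒ S over [I-1,I-2,II-1,II-2,II-3]: 1 consistent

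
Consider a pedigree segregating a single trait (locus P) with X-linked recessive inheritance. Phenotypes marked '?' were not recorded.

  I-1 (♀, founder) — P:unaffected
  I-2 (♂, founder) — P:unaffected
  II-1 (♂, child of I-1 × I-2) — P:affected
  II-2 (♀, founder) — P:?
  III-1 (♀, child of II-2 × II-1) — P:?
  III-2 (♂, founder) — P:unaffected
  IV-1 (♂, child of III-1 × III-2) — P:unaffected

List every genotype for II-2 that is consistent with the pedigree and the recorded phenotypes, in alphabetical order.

P/I-1 un ·: X^PX^p
P/I-2 un ·: X^PY
P/II-1 aff I-1×I-2: X^pY
P/II-2 ? ·: X^PX^P|X^PX^p
P/III-1 ? II-2×II-1: X^PX^p
P/III-2 un ·: X^PY
P/IV-1 un III-1×III-2: X^PY
⇒ P over [I-1,I-2,II-1,II-2,III-1,III-2,IV-1]: 2 consistent

II-2 ∈ {X^PX^P, X^PX^p}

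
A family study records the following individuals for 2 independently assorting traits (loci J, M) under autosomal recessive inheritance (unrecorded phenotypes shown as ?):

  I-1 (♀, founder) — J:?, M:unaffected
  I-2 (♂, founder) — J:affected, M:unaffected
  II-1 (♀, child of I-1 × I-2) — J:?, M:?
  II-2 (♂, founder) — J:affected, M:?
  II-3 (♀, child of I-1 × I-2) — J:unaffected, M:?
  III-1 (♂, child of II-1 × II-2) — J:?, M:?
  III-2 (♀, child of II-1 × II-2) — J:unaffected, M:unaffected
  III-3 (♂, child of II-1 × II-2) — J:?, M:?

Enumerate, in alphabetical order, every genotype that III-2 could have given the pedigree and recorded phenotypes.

III-2 ∈ {Jj MM, Jj Mm}

J/I-1 ? ·: JJ|Jj
J/I-2 aff ·: jj
J/II-1 ? I-1×I-2: Jj
J/II-2 aff ·: jj
J/II-3 un I-1×I-2: Jj
J/III-1 ? II-1×II-2: Jj|jj
J/III-2 un II-1×II-2: Jj
J/III-3 ? II-1×II-2: Jj|jj
⇒ J over [I-1,I-2,II-1,II-2,II-3,III-1,III-2,III-3]: 8 consistent
M/I-1 un ·: MM|Mm
M/I-2 un ·: MM|Mm
M/II-1 ? I-1×I-2: MM|Mm|mm
M/II-2 ? ·: MM|Mm|mm
M/II-3 ? I-1×I-2: MM|Mm|mm
M/III-1 ? II-1×II-2: MM|Mm|mm
M/III-2 un II-1×II-2: MM|Mm
M/III-3 ? II-1×II-2: MM|Mm|mm
⇒ M over [I-1,I-2,II-1,II-2,II-3,III-1,III-2,III-3]: 305 consistent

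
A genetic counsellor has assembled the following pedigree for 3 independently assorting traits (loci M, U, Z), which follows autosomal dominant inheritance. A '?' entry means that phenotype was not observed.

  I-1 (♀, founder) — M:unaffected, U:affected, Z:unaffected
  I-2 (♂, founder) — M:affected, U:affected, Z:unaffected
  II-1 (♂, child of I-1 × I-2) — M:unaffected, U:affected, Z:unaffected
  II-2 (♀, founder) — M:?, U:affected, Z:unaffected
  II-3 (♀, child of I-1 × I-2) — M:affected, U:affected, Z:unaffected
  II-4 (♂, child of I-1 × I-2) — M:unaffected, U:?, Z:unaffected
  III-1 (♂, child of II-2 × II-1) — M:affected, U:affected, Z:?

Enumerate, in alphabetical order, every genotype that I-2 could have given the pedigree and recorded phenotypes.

I-2 ∈ {Mm UU zz, Mm Uu zz}

M/I-1 un ·: mm
M/I-2 aff ·: Mm
M/II-1 un I-1×I-2: mm
M/II-2 ? ·: Mm|MM
M/II-3 aff I-1×I-2: Mm
M/II-4 un I-1×I-2: mm
M/III-1 aff II-2×II-1: Mm
⇒ M over [I-1,I-2,II-1,II-2,II-3,II-4,III-1]: 2 consistent
U/I-1 aff ·: Uu|UU
U/I-2 aff ·: Uu|UU
U/II-1 aff I-1×I-2: Uu|UU
U/II-2 aff ·: Uu|UU
U/II-3 aff I-1×I-2: Uu|UU
U/II-4 ? I-1×I-2: uu|Uu|UU
U/III-1 aff II-2×II-1: Uu|UU
⇒ U over [I-1,I-2,II-1,II-2,II-3,II-4,III-1]: 101 consistent
Z/I-1 un ·: zz
Z/I-2 un ·: zz
Z/II-1 un I-1×I-2: zz
Z/II-2 un ·: zz
Z/II-3 un I-1×I-2: zz
Z/II-4 un I-1×I-2: zz
Z/III-1 ? II-2×II-1: zz
⇒ Z over [I-1,I-2,II-1,II-2,II-3,II-4,III-1]: 1 consistent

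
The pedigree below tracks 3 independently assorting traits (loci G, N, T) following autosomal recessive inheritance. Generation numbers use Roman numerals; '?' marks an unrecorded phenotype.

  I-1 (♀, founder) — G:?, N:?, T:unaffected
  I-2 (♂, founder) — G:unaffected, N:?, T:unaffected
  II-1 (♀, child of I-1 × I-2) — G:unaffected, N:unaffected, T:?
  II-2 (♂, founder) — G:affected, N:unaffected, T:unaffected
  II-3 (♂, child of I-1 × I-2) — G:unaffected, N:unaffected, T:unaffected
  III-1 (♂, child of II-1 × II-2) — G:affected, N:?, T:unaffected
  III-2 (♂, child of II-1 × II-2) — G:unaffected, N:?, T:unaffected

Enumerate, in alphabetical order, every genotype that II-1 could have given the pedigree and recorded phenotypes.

II-1 ∈ {Gg NN TT, Gg NN Tt, Gg NN tt, Gg Nn TT, Gg Nn Tt, Gg Nn tt}

G/I-1 ? ·: GG|Gg|gg
G/I-2 un ·: GG|Gg
G/II-1 un I-1×I-2: Gg
G/II-2 aff ·: gg
G/II-3 un I-1×I-2: GG|Gg
G/III-1 aff II-1×II-2: gg
G/III-2 un II-1×II-2: Gg
⇒ G over [I-1,I-2,II-1,II-2,II-3,III-1,III-2]: 8 consistent
N/I-1 ? ·: NN|Nn|nn
N/I-2 ? ·: NN|Nn|nn
N/II-1 un I-1×I-2: NN|Nn
N/II-2 un ·: NN|Nn
N/II-3 un I-1×I-2: NN|Nn
N/III-1 ? II-1×II-2: NN|Nn|nn
N/III-2 ? II-1×II-2: NN|Nn|nn
⇒ N over [I-1,I-2,II-1,II-2,II-3,III-1,III-2]: 165 consistent
T/I-1 un ·: TT|Tt
T/I-2 un ·: TT|Tt
T/II-1 ? I-1×I-2: TT|Tt|tt
T/II-2 un ·: TT|Tt
T/II-3 un I-1×I-2: TT|Tt
T/III-1 un II-1×II-2: TT|Tt
T/III-2 un II-1×II-2: TT|Tt
⇒ T over [I-1,I-2,II-1,II-2,II-3,III-1,III-2]: 87 consistent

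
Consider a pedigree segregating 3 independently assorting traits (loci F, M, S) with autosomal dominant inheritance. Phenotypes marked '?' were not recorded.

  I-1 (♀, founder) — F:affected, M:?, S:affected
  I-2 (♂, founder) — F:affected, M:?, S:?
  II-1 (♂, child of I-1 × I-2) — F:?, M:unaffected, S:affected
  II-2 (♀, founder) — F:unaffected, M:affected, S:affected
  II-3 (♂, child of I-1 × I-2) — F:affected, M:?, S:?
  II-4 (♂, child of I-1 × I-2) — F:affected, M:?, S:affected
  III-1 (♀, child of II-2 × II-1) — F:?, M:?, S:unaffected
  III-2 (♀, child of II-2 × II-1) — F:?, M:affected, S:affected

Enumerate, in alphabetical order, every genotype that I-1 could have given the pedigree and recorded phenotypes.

F/I-1 aff ·: Ff|FF
F/I-2 aff ·: Ff|FF
F/II-1 ? I-1×I-2: ff|Ff|FF
F/II-2 un ·: ff
F/II-3 aff I-1×I-2: Ff|FF
F/II-4 aff I-1×I-2: Ff|FF
F/III-1 ? II-2×II-1: ff|Ff
F/III-2 ? II-2×II-1: ff|Ff
⇒ F over [I-1,I-2,II-1,II-2,II-3,II-4,III-1,III-2]: 65 consistent
M/I-1 ? ·: mm|Mm
M/I-2 ? ·: mm|Mm
M/II-1 un I-1×I-2: mm
M/II-2 aff ·: Mm|MM
M/II-3 ? I-1×I-2: mm|Mm|MM
M/II-4 ? I-1×I-2: mm|Mm|MM
M/III-1 ? II-2×II-1: mm|Mm
M/III-2 aff II-2×II-1: Mm
⇒ M over [I-1,I-2,II-1,II-2,II-3,II-4,III-1,III-2]: 54 consistent
S/I-1 aff ·: Ss|SS
S/I-2 ? ·: ss|Ss|SS
S/II-1 aff I-1×I-2: Ss
S/II-2 aff ·: Ss
S/II-3 ? I-1×I-2: ss|Ss|SS
S/II-4 aff I-1×I-2: Ss|SS
S/III-1 un II-2×II-1: ss
S/III-2 aff II-2×II-1: Ss|SS
⇒ S over [I-1,I-2,II-1,II-2,II-3,II-4,III-1,III-2]: 34 consistent

I-1 ∈ {FF Mm SS, FF Mm Ss, FF mm SS, FF mm Ss, Ff Mm SS, Ff Mm Ss, Ff mm SS, Ff mm Ss}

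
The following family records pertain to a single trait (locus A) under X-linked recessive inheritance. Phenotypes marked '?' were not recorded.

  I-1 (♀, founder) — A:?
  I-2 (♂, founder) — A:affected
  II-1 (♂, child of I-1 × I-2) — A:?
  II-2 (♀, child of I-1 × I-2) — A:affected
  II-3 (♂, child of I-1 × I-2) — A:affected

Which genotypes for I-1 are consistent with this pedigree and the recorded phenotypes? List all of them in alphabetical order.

I-1 ∈ {X^AX^a, X^aX^a}

A/I-1 ? ·: X^AX^a|X^aX^a
A/I-2 aff ·: X^aY
A/II-1 ? I-1×I-2: X^AY|X^aY
A/II-2 aff I-1×I-2: X^aX^a
A/II-3 aff I-1×I-2: X^aY
⇒ A over [I-1,I-2,II-1,II-2,II-3]: 3 consistent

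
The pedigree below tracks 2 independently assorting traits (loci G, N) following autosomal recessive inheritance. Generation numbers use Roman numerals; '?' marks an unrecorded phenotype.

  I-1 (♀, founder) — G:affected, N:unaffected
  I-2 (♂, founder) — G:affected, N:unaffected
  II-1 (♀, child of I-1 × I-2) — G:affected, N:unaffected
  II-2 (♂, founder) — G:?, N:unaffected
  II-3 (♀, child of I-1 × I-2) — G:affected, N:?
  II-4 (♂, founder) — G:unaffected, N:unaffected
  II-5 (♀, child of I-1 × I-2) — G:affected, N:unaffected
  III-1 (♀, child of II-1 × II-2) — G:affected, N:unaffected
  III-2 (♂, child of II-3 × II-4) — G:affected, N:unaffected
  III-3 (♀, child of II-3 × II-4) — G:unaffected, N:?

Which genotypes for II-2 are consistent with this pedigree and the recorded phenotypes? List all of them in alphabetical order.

II-2 ∈ {Gg NN, Gg Nn, gg NN, gg Nn}

G/I-1 aff ·: gg
G/I-2 aff ·: gg
G/II-1 aff I-1×I-2: gg
G/II-2 ? ·: Gg|gg
G/II-3 aff I-1×I-2: gg
G/II-4 un ·: Gg
G/II-5 aff I-1×I-2: gg
G/III-1 aff II-1×II-2: gg
G/III-2 aff II-3×II-4: gg
G/III-3 un II-3×II-4: Gg
⇒ G over [I-1,I-2,II-1,II-2,II-3,II-4,II-5,III-1,III-2,III-3]: 2 consistent
N/I-1 un ·: NN|Nn
N/I-2 un ·: NN|Nn
N/II-1 un I-1×I-2: NN|Nn
N/II-2 un ·: NN|Nn
N/II-3 ? I-1×I-2: NN|Nn|nn
N/II-4 un ·: NN|Nn
N/II-5 un I-1×I-2: NN|Nn
N/III-1 un II-1×II-2: NN|Nn
N/III-2 un II-3×II-4: NN|Nn
N/III-3 ? II-3×II-4: NN|Nn|nn
⇒ N over [I-1,I-2,II-1,II-2,II-3,II-4,II-5,III-1,III-2,III-3]: 687 consistent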